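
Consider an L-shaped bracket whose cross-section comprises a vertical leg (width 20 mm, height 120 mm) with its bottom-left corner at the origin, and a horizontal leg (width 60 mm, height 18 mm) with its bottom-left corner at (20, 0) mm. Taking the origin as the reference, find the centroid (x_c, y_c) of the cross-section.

vertical leg: A = 20 × 120 = 2400.00, centroid at (10.00, 60.00).
horizontal leg: A = 60 × 18 = 1080.00, centroid at (50.00, 9.00).
ΣA = 3480.00 mm², ΣAx_c = 78000.00 mm³, ΣAy_c = 153720.00 mm³.
x_c = 78000.00/3480.00 = 22.41 mm; y_c = 153720.00/3480.00 = 44.17 mm.

x_c = 22.41 mm, y_c = 44.17 mm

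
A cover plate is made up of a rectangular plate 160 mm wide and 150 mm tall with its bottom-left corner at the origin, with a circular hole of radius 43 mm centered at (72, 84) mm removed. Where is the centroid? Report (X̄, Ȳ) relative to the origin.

plate: A = 160 × 150 = 24000.00, centroid at (80.00, 75.00).
hole: A = −π·43² = -5808.80, centroid at (72.00, 84.00).
ΣA = 18191.20 mm², ΣAX̄ = 1501766.05 mm³, ΣAȲ = 1312060.40 mm³.
X̄ = 1501766.05/18191.20 = 82.55 mm; Ȳ = 1312060.40/18191.20 = 72.13 mm.

X̄ = 82.55 mm, Ȳ = 72.13 mm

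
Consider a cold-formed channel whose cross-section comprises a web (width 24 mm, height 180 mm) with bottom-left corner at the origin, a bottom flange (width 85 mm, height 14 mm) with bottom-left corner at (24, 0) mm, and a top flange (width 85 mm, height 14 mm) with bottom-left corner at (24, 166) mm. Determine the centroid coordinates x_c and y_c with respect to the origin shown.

x_c = 31.36 mm, y_c = 90.00 mm

Part | A | x̄ᵢ | ȳᵢ | A·x̄ᵢ | A·ȳᵢ
web | 4320.00 | 12.00 | 90.00 | 51840.00 | 388800.00
bottom flange | 1190.00 | 66.50 | 7.00 | 79135.00 | 8330.00
top flange | 1190.00 | 66.50 | 173.00 | 79135.00 | 205870.00
Σ | 6700.00 |  |  | 210110.00 | 603000.00
x_c = 210110.00 / 6700.00 = 31.36 mm
y_c = 603000.00 / 6700.00 = 90.00 mm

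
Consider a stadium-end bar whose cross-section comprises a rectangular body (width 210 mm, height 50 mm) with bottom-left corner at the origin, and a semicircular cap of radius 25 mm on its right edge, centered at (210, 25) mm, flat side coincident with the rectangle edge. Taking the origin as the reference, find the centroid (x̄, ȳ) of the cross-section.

x̄ = 114.89 mm, ȳ = 25.00 mm

rectangular body: A = 210 × 50 = 10500.00, centroid at (105.00, 25.00).
semicircular end: A = ½π·25² = 981.75, centroid at (220.61, 25.00).
ΣA = 11481.75 mm²
ΣAx̄ = (10500.00)(105.00) + (981.75)(220.61) = 1319083.68 mm³
ΣAȳ = (10500.00)(25.00) + (981.75)(25.00) = 287043.69 mm³
x̄ = 1319083.68 / 11481.75 = 114.89 mm
ȳ = 287043.69 / 11481.75 = 25.00 mm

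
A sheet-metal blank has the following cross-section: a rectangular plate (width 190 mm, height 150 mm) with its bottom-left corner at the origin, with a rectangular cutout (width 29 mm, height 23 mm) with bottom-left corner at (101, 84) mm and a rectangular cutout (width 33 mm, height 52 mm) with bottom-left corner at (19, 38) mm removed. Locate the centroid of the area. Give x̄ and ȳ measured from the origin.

plate: A = 190 × 150 = 28500.00, centroid at (95.00, 75.00).
hole 1: A = −(29 × 23) = -667.00, centroid at (115.50, 95.50).
hole 2: A = −(33 × 52) = -1716.00, centroid at (35.50, 64.00).
ΣA = 26117.00 mm²
ΣAx̄ = (28500.00)(95.00) + (-667.00)(115.50) + (-1716.00)(35.50) = 2569543.50 mm³
ΣAȳ = (28500.00)(75.00) + (-667.00)(95.50) + (-1716.00)(64.00) = 1963977.50 mm³
x̄ = 2569543.50 / 26117.00 = 98.39 mm
ȳ = 1963977.50 / 26117.00 = 75.20 mm

x̄ = 98.39 mm, ȳ = 75.20 mm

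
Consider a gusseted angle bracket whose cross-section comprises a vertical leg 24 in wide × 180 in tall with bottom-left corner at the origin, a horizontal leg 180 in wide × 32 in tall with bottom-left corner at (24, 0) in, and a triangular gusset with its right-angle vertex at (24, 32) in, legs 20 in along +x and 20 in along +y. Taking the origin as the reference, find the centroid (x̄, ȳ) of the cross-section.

x̄ = 69.51 in, ȳ = 47.54 in

Part | A | x̄ᵢ | ȳᵢ | A·x̄ᵢ | A·ȳᵢ
vertical leg | 4320.00 | 12.00 | 90.00 | 51840.00 | 388800.00
horizontal leg | 5760.00 | 114.00 | 16.00 | 656640.00 | 92160.00
gusset | 200.00 | 30.67 | 38.67 | 6133.33 | 7733.33
Σ | 10280.00 |  |  | 714613.33 | 488693.33
x̄ = 714613.33 / 10280.00 = 69.51 in
ȳ = 488693.33 / 10280.00 = 47.54 in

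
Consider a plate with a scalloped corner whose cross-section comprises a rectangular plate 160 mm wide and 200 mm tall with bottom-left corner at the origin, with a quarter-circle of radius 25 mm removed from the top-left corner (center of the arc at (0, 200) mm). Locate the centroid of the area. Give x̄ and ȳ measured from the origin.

plate: A = 160 × 200 = 32000.00, centroid at (80.00, 100.00).
removed quarter-circle: A = −¼π·25² = -490.87, centroid at (10.61, 189.39).
ΣA = 31509.13 mm², ΣAx̄ = 2554791.67 mm³, ΣAȳ = 3107033.56 mm³.
x̄ = 2554791.67/31509.13 = 81.08 mm; ȳ = 3107033.56/31509.13 = 98.61 mm.

x̄ = 81.08 mm, ȳ = 98.61 mm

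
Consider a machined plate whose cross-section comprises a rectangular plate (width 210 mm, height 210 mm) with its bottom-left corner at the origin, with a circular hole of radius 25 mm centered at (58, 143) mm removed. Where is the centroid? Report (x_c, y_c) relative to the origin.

x_c = 107.19 mm, y_c = 103.23 mm

plate: A = 210 × 210 = 44100.00, centroid at (105.00, 105.00).
hole: A = −π·25² = -1963.50, centroid at (58.00, 143.00).
ΣA = 42136.50 mm², ΣAx_c = 4516617.27 mm³, ΣAy_c = 4349720.16 mm³.
x_c = 4516617.27/42136.50 = 107.19 mm; y_c = 4349720.16/42136.50 = 103.23 mm.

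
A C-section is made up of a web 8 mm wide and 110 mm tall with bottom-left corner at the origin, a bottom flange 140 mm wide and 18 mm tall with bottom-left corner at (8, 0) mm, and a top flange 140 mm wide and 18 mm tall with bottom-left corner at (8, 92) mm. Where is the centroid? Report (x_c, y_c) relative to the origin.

x_c = 67.00 mm, y_c = 55.00 mm

web: A = 8 × 110 = 880.00, centroid at (4.00, 55.00).
bottom flange: A = 140 × 18 = 2520.00, centroid at (78.00, 9.00).
top flange: A = 140 × 18 = 2520.00, centroid at (78.00, 101.00).
ΣA = 5920.00 mm², ΣAx_c = 396640.00 mm³, ΣAy_c = 325600.00 mm³.
x_c = 396640.00/5920.00 = 67.00 mm; y_c = 325600.00/5920.00 = 55.00 mm.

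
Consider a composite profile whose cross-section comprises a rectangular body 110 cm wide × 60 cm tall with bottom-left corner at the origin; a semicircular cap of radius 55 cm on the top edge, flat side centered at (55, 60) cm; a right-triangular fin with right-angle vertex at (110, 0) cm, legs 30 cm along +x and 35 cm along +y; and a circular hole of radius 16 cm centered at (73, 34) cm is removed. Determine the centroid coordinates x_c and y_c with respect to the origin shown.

x_c = 56.77 cm, y_c = 51.73 cm

Part | A | x̄ᵢ | ȳᵢ | A·x̄ᵢ | A·ȳᵢ
rectangular body | 6600.00 | 55.00 | 30.00 | 363000.00 | 198000.00
semicircular top | 4751.66 | 55.00 | 83.34 | 261341.24 | 396016.20
triangular fin | 525.00 | 120.00 | 11.67 | 63000.00 | 6125.00
hole | -804.25 | 73.00 | 34.00 | -58710.08 | -27344.42
Σ | 11072.41 |  |  | 628631.16 | 572796.78
x_c = 628631.16 / 11072.41 = 56.77 cm
y_c = 572796.78 / 11072.41 = 51.73 cm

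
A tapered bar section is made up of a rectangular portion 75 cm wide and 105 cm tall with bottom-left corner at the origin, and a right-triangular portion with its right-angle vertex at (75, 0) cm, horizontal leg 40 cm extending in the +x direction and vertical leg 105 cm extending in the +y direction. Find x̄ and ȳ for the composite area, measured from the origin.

rectangular portion: A = 75 × 105 = 7875.00, centroid at (37.50, 52.50).
triangular portion: A = ½·40·105 = 2100.00, centroid at (88.33, 35.00).
ΣA = 9975.00 cm², ΣAx̄ = 480812.50 cm³, ΣAȳ = 486937.50 cm³.
x̄ = 480812.50/9975.00 = 48.20 cm; ȳ = 486937.50/9975.00 = 48.82 cm.

x̄ = 48.20 cm, ȳ = 48.82 cm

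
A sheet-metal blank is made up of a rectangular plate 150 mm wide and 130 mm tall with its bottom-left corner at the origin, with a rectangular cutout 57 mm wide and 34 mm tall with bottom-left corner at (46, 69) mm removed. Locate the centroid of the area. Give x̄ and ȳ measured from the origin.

x̄ = 75.06 mm, ȳ = 62.68 mm

plate: A = 150 × 130 = 19500.00, centroid at (75.00, 65.00).
hole: A = −(57 × 34) = -1938.00, centroid at (74.50, 86.00).
ΣA = 17562.00 mm²
ΣAx̄ = (19500.00)(75.00) + (-1938.00)(74.50) = 1318119.00 mm³
ΣAȳ = (19500.00)(65.00) + (-1938.00)(86.00) = 1100832.00 mm³
x̄ = 1318119.00 / 17562.00 = 75.06 mm
ȳ = 1100832.00 / 17562.00 = 62.68 mm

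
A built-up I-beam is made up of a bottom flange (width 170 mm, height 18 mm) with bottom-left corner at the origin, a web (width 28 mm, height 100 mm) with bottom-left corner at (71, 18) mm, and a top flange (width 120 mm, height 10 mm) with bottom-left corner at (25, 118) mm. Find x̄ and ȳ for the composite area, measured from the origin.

bottom flange: A = 170 × 18 = 3060.00, centroid at (85.00, 9.00).
web: A = 28 × 100 = 2800.00, centroid at (85.00, 68.00).
top flange: A = 120 × 10 = 1200.00, centroid at (85.00, 123.00).
ΣA = 7060.00 mm², ΣAx̄ = 600100.00 mm³, ΣAȳ = 365540.00 mm³.
x̄ = 600100.00/7060.00 = 85.00 mm; ȳ = 365540.00/7060.00 = 51.78 mm.

x̄ = 85.00 mm, ȳ = 51.78 mm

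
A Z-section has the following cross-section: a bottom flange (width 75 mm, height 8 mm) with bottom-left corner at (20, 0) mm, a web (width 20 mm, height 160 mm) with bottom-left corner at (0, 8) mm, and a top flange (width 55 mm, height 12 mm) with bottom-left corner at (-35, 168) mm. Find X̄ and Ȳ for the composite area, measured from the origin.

X̄ = 13.80 mm, Ȳ = 89.43 mm

bottom flange: A = 75 × 8 = 600.00, centroid at (57.50, 4.00).
web: A = 20 × 160 = 3200.00, centroid at (10.00, 88.00).
top flange: A = 55 × 12 = 660.00, centroid at (-7.50, 174.00).
ΣA = 4460.00 mm²
ΣAX̄ = (600.00)(57.50) + (3200.00)(10.00) + (660.00)(-7.50) = 61550.00 mm³
ΣAȲ = (600.00)(4.00) + (3200.00)(88.00) + (660.00)(174.00) = 398840.00 mm³
X̄ = 61550.00 / 4460.00 = 13.80 mm
Ȳ = 398840.00 / 4460.00 = 89.43 mm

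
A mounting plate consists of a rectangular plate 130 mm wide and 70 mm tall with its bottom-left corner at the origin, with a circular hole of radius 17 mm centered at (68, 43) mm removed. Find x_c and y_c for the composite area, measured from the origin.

plate: A = 130 × 70 = 9100.00, centroid at (65.00, 35.00).
hole: A = −π·17² = -907.92, centroid at (68.00, 43.00).
ΣA = 8192.08 mm²
ΣAx_c = (9100.00)(65.00) + (-907.92)(68.00) = 529761.42 mm³
ΣAy_c = (9100.00)(35.00) + (-907.92)(43.00) = 279459.43 mm³
x_c = 529761.42 / 8192.08 = 64.67 mm
y_c = 279459.43 / 8192.08 = 34.11 mm

x_c = 64.67 mm, y_c = 34.11 mm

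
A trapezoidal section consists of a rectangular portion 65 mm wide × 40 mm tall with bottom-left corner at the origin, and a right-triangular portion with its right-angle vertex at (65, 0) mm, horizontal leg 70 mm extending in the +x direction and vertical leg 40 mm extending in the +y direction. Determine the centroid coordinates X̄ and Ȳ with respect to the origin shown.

X̄ = 52.04 mm, Ȳ = 17.67 mm

Part | A | x̄ᵢ | ȳᵢ | A·x̄ᵢ | A·ȳᵢ
rectangular portion | 2600.00 | 32.50 | 20.00 | 84500.00 | 52000.00
triangular portion | 1400.00 | 88.33 | 13.33 | 123666.67 | 18666.67
Σ | 4000.00 |  |  | 208166.67 | 70666.67
X̄ = 208166.67 / 4000.00 = 52.04 mm
Ȳ = 70666.67 / 4000.00 = 17.67 mm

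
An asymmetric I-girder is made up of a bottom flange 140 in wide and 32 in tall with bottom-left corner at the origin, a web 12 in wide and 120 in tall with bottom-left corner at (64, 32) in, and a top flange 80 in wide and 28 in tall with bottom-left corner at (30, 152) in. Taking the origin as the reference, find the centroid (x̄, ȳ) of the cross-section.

bottom flange: A = 140 × 32 = 4480.00, centroid at (70.00, 16.00).
web: A = 12 × 120 = 1440.00, centroid at (70.00, 92.00).
top flange: A = 80 × 28 = 2240.00, centroid at (70.00, 166.00).
ΣA = 8160.00 in²
ΣAx̄ = (4480.00)(70.00) + (1440.00)(70.00) + (2240.00)(70.00) = 571200.00 in³
ΣAȳ = (4480.00)(16.00) + (1440.00)(92.00) + (2240.00)(166.00) = 576000.00 in³
x̄ = 571200.00 / 8160.00 = 70.00 in
ȳ = 576000.00 / 8160.00 = 70.59 in

x̄ = 70.00 in, ȳ = 70.59 in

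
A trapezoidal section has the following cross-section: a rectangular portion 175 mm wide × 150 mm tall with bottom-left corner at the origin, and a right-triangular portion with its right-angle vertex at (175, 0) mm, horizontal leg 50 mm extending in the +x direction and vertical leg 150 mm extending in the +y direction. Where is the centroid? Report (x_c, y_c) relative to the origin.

x_c = 100.52 mm, y_c = 71.88 mm

Part | A | x̄ᵢ | ȳᵢ | A·x̄ᵢ | A·ȳᵢ
rectangular portion | 26250.00 | 87.50 | 75.00 | 2296875.00 | 1968750.00
triangular portion | 3750.00 | 191.67 | 50.00 | 718750.00 | 187500.00
Σ | 30000.00 |  |  | 3015625.00 | 2156250.00
x_c = 3015625.00 / 30000.00 = 100.52 mm
y_c = 2156250.00 / 30000.00 = 71.88 mm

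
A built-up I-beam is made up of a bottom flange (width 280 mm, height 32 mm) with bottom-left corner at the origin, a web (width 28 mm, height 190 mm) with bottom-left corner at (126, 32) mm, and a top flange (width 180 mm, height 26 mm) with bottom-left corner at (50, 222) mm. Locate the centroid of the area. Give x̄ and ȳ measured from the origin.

x̄ = 140.00 mm, ȳ = 101.20 mm

Part | A | x̄ᵢ | ȳᵢ | A·x̄ᵢ | A·ȳᵢ
bottom flange | 8960.00 | 140.00 | 16.00 | 1254400.00 | 143360.00
web | 5320.00 | 140.00 | 127.00 | 744800.00 | 675640.00
top flange | 4680.00 | 140.00 | 235.00 | 655200.00 | 1099800.00
Σ | 18960.00 |  |  | 2654400.00 | 1918800.00
x̄ = 2654400.00 / 18960.00 = 140.00 mm
ȳ = 1918800.00 / 18960.00 = 101.20 mm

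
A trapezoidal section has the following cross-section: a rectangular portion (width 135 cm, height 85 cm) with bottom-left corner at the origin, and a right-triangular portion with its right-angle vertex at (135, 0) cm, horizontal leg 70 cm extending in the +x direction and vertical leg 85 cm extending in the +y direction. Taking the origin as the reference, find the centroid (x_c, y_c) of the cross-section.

x_c = 86.20 cm, y_c = 39.58 cm

rectangular portion: A = 135 × 85 = 11475.00, centroid at (67.50, 42.50).
triangular portion: A = ½·70·85 = 2975.00, centroid at (158.33, 28.33).
ΣA = 14450.00 cm², ΣAx_c = 1245604.17 cm³, ΣAy_c = 571979.17 cm³.
x_c = 1245604.17/14450.00 = 86.20 cm; y_c = 571979.17/14450.00 = 39.58 cm.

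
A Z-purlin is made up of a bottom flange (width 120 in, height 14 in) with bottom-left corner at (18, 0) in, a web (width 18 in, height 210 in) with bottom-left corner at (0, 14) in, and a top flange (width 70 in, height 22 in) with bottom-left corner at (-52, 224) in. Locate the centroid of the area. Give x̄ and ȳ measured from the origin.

Part | A | x̄ᵢ | ȳᵢ | A·x̄ᵢ | A·ȳᵢ
bottom flange | 1680.00 | 78.00 | 7.00 | 131040.00 | 11760.00
web | 3780.00 | 9.00 | 119.00 | 34020.00 | 449820.00
top flange | 1540.00 | -17.00 | 235.00 | -26180.00 | 361900.00
Σ | 7000.00 |  |  | 138880.00 | 823480.00
x̄ = 138880.00 / 7000.00 = 19.84 in
ȳ = 823480.00 / 7000.00 = 117.64 in

x̄ = 19.84 in, ȳ = 117.64 in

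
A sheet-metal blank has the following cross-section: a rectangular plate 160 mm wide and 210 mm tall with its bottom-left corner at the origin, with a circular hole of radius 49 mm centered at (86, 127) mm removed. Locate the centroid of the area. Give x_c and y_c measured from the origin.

x_c = 78.26 mm, y_c = 98.63 mm

Part | A | x̄ᵢ | ȳᵢ | A·x̄ᵢ | A·ȳᵢ
plate | 33600.00 | 80.00 | 105.00 | 2688000.00 | 3528000.00
hole | -7542.96 | 86.00 | 127.00 | -648694.90 | -957956.42
Σ | 26057.04 |  |  | 2039305.10 | 2570043.58
x_c = 2039305.10 / 26057.04 = 78.26 mm
y_c = 2570043.58 / 26057.04 = 98.63 mm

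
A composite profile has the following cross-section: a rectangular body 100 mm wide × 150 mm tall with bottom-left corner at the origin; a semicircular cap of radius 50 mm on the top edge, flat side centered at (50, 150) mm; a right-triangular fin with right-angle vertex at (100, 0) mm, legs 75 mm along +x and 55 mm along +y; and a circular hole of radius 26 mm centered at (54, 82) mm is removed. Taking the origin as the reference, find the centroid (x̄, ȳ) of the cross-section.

rectangular body: A = 100 × 150 = 15000.00, centroid at (50.00, 75.00).
semicircular top: A = ½π·50² = 3926.99, centroid at (50.00, 171.22).
triangular fin: A = ½·75·55 = 2062.50, centroid at (125.00, 18.33).
hole: A = −π·26² = -2123.72, centroid at (54.00, 82.00).
ΣA = 18865.77 mm²
ΣAx̄ = (15000.00)(50.00) + (3926.99)(50.00) + (2062.50)(125.00) + (-2123.72)(54.00) = 1089481.34 mm³
ΣAȳ = (15000.00)(75.00) + (3926.99)(171.22) + (2062.50)(18.33) + (-2123.72)(82.00) = 1661049.69 mm³
x̄ = 1089481.34 / 18865.77 = 57.75 mm
ȳ = 1661049.69 / 18865.77 = 88.05 mm

x̄ = 57.75 mm, ȳ = 88.05 mm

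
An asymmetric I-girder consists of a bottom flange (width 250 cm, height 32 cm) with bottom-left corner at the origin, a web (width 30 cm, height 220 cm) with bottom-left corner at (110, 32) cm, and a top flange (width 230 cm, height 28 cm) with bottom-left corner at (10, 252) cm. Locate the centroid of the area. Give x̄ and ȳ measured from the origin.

x̄ = 125.00 cm, ȳ = 132.05 cm

Part | A | x̄ᵢ | ȳᵢ | A·x̄ᵢ | A·ȳᵢ
bottom flange | 8000.00 | 125.00 | 16.00 | 1000000.00 | 128000.00
web | 6600.00 | 125.00 | 142.00 | 825000.00 | 937200.00
top flange | 6440.00 | 125.00 | 266.00 | 805000.00 | 1713040.00
Σ | 21040.00 |  |  | 2630000.00 | 2778240.00
x̄ = 2630000.00 / 21040.00 = 125.00 cm
ȳ = 2778240.00 / 21040.00 = 132.05 cm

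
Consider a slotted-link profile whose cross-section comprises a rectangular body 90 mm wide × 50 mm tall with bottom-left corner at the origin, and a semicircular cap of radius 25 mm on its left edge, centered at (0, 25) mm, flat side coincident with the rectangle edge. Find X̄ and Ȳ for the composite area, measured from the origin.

X̄ = 35.04 mm, Ȳ = 25.00 mm

Part | A | x̄ᵢ | ȳᵢ | A·x̄ᵢ | A·ȳᵢ
rectangular body | 4500.00 | 45.00 | 25.00 | 202500.00 | 112500.00
semicircular end | 981.75 | -10.61 | 25.00 | -10416.67 | 24543.69
Σ | 5481.75 |  |  | 192083.33 | 137043.69
X̄ = 192083.33 / 5481.75 = 35.04 mm
Ȳ = 137043.69 / 5481.75 = 25.00 mm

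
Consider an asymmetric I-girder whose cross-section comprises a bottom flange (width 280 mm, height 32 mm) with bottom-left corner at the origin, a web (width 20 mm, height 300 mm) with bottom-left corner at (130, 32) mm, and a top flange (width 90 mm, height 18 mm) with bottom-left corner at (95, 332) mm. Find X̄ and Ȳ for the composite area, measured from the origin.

bottom flange: A = 280 × 32 = 8960.00, centroid at (140.00, 16.00).
web: A = 20 × 300 = 6000.00, centroid at (140.00, 182.00).
top flange: A = 90 × 18 = 1620.00, centroid at (140.00, 341.00).
ΣA = 16580.00 mm²
ΣAX̄ = (8960.00)(140.00) + (6000.00)(140.00) + (1620.00)(140.00) = 2321200.00 mm³
ΣAȲ = (8960.00)(16.00) + (6000.00)(182.00) + (1620.00)(341.00) = 1787780.00 mm³
X̄ = 2321200.00 / 16580.00 = 140.00 mm
Ȳ = 1787780.00 / 16580.00 = 107.83 mm

X̄ = 140.00 mm, Ȳ = 107.83 mm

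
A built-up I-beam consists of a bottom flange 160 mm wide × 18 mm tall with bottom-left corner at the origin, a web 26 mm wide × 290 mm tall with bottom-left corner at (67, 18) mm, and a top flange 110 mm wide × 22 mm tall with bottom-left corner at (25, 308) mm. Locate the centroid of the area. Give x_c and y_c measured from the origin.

x_c = 80.00 mm, y_c = 157.86 mm

bottom flange: A = 160 × 18 = 2880.00, centroid at (80.00, 9.00).
web: A = 26 × 290 = 7540.00, centroid at (80.00, 163.00).
top flange: A = 110 × 22 = 2420.00, centroid at (80.00, 319.00).
ΣA = 12840.00 mm²
ΣAx_c = (2880.00)(80.00) + (7540.00)(80.00) + (2420.00)(80.00) = 1027200.00 mm³
ΣAy_c = (2880.00)(9.00) + (7540.00)(163.00) + (2420.00)(319.00) = 2026920.00 mm³
x_c = 1027200.00 / 12840.00 = 80.00 mm
y_c = 2026920.00 / 12840.00 = 157.86 mm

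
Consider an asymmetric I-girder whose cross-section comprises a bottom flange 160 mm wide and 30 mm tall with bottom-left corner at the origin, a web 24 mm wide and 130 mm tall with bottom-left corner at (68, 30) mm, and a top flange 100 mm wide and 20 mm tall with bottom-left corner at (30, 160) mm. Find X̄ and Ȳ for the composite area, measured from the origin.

bottom flange: A = 160 × 30 = 4800.00, centroid at (80.00, 15.00).
web: A = 24 × 130 = 3120.00, centroid at (80.00, 95.00).
top flange: A = 100 × 20 = 2000.00, centroid at (80.00, 170.00).
ΣA = 9920.00 mm²
ΣAX̄ = (4800.00)(80.00) + (3120.00)(80.00) + (2000.00)(80.00) = 793600.00 mm³
ΣAȲ = (4800.00)(15.00) + (3120.00)(95.00) + (2000.00)(170.00) = 708400.00 mm³
X̄ = 793600.00 / 9920.00 = 80.00 mm
Ȳ = 708400.00 / 9920.00 = 71.41 mm

X̄ = 80.00 mm, Ȳ = 71.41 mm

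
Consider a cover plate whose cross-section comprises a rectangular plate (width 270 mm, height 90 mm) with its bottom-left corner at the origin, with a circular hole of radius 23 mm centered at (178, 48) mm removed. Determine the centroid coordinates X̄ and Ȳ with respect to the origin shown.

plate: A = 270 × 90 = 24300.00, centroid at (135.00, 45.00).
hole: A = −π·23² = -1661.90, centroid at (178.00, 48.00).
ΣA = 22638.10 mm²
ΣAX̄ = (24300.00)(135.00) + (-1661.90)(178.00) = 2984681.35 mm³
ΣAȲ = (24300.00)(45.00) + (-1661.90)(48.00) = 1013728.68 mm³
X̄ = 2984681.35 / 22638.10 = 131.84 mm
Ȳ = 1013728.68 / 22638.10 = 44.78 mm

X̄ = 131.84 mm, Ȳ = 44.78 mm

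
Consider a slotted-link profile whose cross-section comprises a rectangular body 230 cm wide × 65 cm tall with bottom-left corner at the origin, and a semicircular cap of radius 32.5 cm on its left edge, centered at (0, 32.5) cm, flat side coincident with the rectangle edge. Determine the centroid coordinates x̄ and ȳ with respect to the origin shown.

x̄ = 102.13 cm, ȳ = 32.50 cm

Part | A | x̄ᵢ | ȳᵢ | A·x̄ᵢ | A·ȳᵢ
rectangular body | 14950.00 | 115.00 | 32.50 | 1719250.00 | 485875.00
semicircular end | 1659.15 | -13.79 | 32.50 | -22885.42 | 53922.49
Σ | 16609.15 |  |  | 1696364.58 | 539797.49
x̄ = 1696364.58 / 16609.15 = 102.13 cm
ȳ = 539797.49 / 16609.15 = 32.50 cm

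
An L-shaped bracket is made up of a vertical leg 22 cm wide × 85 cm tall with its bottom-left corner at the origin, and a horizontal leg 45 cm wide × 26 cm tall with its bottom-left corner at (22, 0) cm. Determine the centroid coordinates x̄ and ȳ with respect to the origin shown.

Part | A | x̄ᵢ | ȳᵢ | A·x̄ᵢ | A·ȳᵢ
vertical leg | 1870.00 | 11.00 | 42.50 | 20570.00 | 79475.00
horizontal leg | 1170.00 | 44.50 | 13.00 | 52065.00 | 15210.00
Σ | 3040.00 |  |  | 72635.00 | 94685.00
x̄ = 72635.00 / 3040.00 = 23.89 cm
ȳ = 94685.00 / 3040.00 = 31.15 cm

x̄ = 23.89 cm, ȳ = 31.15 cm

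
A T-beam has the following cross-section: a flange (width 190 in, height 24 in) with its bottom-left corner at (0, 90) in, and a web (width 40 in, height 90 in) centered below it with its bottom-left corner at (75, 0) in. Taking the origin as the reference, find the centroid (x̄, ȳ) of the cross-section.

web: A = 40 × 90 = 3600.00, centroid at (95.00, 45.00).
flange: A = 190 × 24 = 4560.00, centroid at (95.00, 102.00).
ΣA = 8160.00 in², ΣAx̄ = 775200.00 in³, ΣAȳ = 627120.00 in³.
x̄ = 775200.00/8160.00 = 95.00 in; ȳ = 627120.00/8160.00 = 76.85 in.

x̄ = 95.00 in, ȳ = 76.85 in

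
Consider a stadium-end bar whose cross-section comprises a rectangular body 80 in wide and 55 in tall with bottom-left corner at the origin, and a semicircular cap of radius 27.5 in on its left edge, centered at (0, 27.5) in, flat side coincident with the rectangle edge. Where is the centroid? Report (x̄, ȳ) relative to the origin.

x̄ = 29.02 in, ȳ = 27.50 in

Part | A | x̄ᵢ | ȳᵢ | A·x̄ᵢ | A·ȳᵢ
rectangular body | 4400.00 | 40.00 | 27.50 | 176000.00 | 121000.00
semicircular end | 1187.91 | -11.67 | 27.50 | -13864.58 | 32667.65
Σ | 5587.91 |  |  | 162135.42 | 153667.65
x̄ = 162135.42 / 5587.91 = 29.02 in
ȳ = 153667.65 / 5587.91 = 27.50 in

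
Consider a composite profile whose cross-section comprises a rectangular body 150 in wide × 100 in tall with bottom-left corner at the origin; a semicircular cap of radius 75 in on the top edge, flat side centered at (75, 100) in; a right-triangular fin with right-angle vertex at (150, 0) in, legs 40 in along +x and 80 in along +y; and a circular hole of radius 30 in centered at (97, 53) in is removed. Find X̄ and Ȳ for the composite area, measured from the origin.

rectangular body: A = 150 × 100 = 15000.00, centroid at (75.00, 50.00).
semicircular top: A = ½π·75² = 8835.73, centroid at (75.00, 131.83).
triangular fin: A = ½·40·80 = 1600.00, centroid at (163.33, 26.67).
hole: A = −π·30² = -2827.43, centroid at (97.00, 53.00).
ΣA = 22608.30 in²
ΣAX̄ = (15000.00)(75.00) + (8835.73)(75.00) + (1600.00)(163.33) + (-2827.43)(97.00) = 1774752.00 in³
ΣAȲ = (15000.00)(50.00) + (8835.73)(131.83) + (1600.00)(26.67) + (-2827.43)(53.00) = 1807635.63 in³
X̄ = 1774752.00 / 22608.30 = 78.50 in
Ȳ = 1807635.63 / 22608.30 = 79.95 in

X̄ = 78.50 in, Ȳ = 79.95 in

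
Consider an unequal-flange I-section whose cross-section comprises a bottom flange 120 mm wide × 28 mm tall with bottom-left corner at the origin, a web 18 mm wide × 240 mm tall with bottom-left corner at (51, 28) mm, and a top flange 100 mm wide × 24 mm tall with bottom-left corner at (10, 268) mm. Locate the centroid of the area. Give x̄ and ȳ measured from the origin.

bottom flange: A = 120 × 28 = 3360.00, centroid at (60.00, 14.00).
web: A = 18 × 240 = 4320.00, centroid at (60.00, 148.00).
top flange: A = 100 × 24 = 2400.00, centroid at (60.00, 280.00).
ΣA = 10080.00 mm²
ΣAx̄ = (3360.00)(60.00) + (4320.00)(60.00) + (2400.00)(60.00) = 604800.00 mm³
ΣAȳ = (3360.00)(14.00) + (4320.00)(148.00) + (2400.00)(280.00) = 1358400.00 mm³
x̄ = 604800.00 / 10080.00 = 60.00 mm
ȳ = 1358400.00 / 10080.00 = 134.76 mm

x̄ = 60.00 mm, ȳ = 134.76 mm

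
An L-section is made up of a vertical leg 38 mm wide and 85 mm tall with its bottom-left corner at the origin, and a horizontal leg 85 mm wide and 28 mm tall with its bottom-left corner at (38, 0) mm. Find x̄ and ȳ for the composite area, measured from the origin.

vertical leg: A = 38 × 85 = 3230.00, centroid at (19.00, 42.50).
horizontal leg: A = 85 × 28 = 2380.00, centroid at (80.50, 14.00).
ΣA = 5610.00 mm², ΣAx̄ = 252960.00 mm³, ΣAȳ = 170595.00 mm³.
x̄ = 252960.00/5610.00 = 45.09 mm; ȳ = 170595.00/5610.00 = 30.41 mm.

x̄ = 45.09 mm, ȳ = 30.41 mm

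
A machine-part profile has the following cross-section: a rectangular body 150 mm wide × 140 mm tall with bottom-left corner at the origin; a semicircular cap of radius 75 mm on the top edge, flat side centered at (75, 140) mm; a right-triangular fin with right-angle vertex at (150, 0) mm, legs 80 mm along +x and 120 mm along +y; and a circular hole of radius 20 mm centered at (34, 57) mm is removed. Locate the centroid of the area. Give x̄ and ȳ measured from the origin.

x̄ = 91.16 mm, ȳ = 93.13 mm

rectangular body: A = 150 × 140 = 21000.00, centroid at (75.00, 70.00).
semicircular top: A = ½π·75² = 8835.73, centroid at (75.00, 171.83).
triangular fin: A = ½·80·120 = 4800.00, centroid at (176.67, 40.00).
hole: A = −π·20² = -1256.64, centroid at (34.00, 57.00).
ΣA = 33379.09 mm²
ΣAx̄ = (21000.00)(75.00) + (8835.73)(75.00) + (4800.00)(176.67) + (-1256.64)(34.00) = 3042954.04 mm³
ΣAȳ = (21000.00)(70.00) + (8835.73)(171.83) + (4800.00)(40.00) + (-1256.64)(57.00) = 3108623.79 mm³
x̄ = 3042954.04 / 33379.09 = 91.16 mm
ȳ = 3108623.79 / 33379.09 = 93.13 mm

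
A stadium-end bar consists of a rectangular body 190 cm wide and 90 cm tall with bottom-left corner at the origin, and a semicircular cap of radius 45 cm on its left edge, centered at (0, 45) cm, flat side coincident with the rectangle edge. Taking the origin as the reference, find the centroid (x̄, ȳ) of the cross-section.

x̄ = 77.10 cm, ȳ = 45.00 cm

rectangular body: A = 190 × 90 = 17100.00, centroid at (95.00, 45.00).
semicircular end: A = ½π·45² = 3180.86, centroid at (-19.10, 45.00).
ΣA = 20280.86 cm², ΣAx̄ = 1563750.00 cm³, ΣAȳ = 912638.82 cm³.
x̄ = 1563750.00/20280.86 = 77.10 cm; ȳ = 912638.82/20280.86 = 45.00 cm.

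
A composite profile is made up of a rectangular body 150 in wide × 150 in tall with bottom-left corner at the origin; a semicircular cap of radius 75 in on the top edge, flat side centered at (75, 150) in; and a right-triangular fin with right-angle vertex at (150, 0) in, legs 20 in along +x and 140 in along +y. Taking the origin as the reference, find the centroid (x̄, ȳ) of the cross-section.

x̄ = 78.49 in, ȳ = 102.62 in

Part | A | x̄ᵢ | ȳᵢ | A·x̄ᵢ | A·ȳᵢ
rectangular body | 22500.00 | 75.00 | 75.00 | 1687500.00 | 1687500.00
semicircular top | 8835.73 | 75.00 | 181.83 | 662679.70 | 1606609.40
triangular fin | 1400.00 | 156.67 | 46.67 | 219333.33 | 65333.33
Σ | 32735.73 |  |  | 2569513.03 | 3359442.73
x̄ = 2569513.03 / 32735.73 = 78.49 in
ȳ = 3359442.73 / 32735.73 = 102.62 in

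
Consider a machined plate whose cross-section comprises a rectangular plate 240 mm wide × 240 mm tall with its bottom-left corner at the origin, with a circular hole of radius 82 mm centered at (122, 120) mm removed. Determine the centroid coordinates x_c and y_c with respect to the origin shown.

plate: A = 240 × 240 = 57600.00, centroid at (120.00, 120.00).
hole: A = −π·82² = -21124.07, centroid at (122.00, 120.00).
ΣA = 36475.93 mm²
ΣAx_c = (57600.00)(120.00) + (-21124.07)(122.00) = 4334863.58 mm³
ΣAy_c = (57600.00)(120.00) + (-21124.07)(120.00) = 4377111.72 mm³
x_c = 4334863.58 / 36475.93 = 118.84 mm
y_c = 4377111.72 / 36475.93 = 120.00 mm

x_c = 118.84 mm, y_c = 120.00 mm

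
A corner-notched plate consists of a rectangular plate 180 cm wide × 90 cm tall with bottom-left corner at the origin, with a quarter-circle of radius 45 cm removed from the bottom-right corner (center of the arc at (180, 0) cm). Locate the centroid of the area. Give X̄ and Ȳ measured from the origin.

Part | A | x̄ᵢ | ȳᵢ | A·x̄ᵢ | A·ȳᵢ
plate | 16200.00 | 90.00 | 45.00 | 1458000.00 | 729000.00
removed quarter-circle | -1590.43 | 160.90 | 19.10 | -255902.63 | -30375.00
Σ | 14609.57 |  |  | 1202097.37 | 698625.00
X̄ = 1202097.37 / 14609.57 = 82.28 cm
Ȳ = 698625.00 / 14609.57 = 47.82 cm

X̄ = 82.28 cm, Ȳ = 47.82 cm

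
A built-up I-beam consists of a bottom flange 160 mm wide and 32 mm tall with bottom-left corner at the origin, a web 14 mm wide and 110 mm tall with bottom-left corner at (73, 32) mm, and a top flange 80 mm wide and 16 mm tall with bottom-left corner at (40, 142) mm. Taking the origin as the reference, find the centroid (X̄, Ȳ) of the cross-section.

bottom flange: A = 160 × 32 = 5120.00, centroid at (80.00, 16.00).
web: A = 14 × 110 = 1540.00, centroid at (80.00, 87.00).
top flange: A = 80 × 16 = 1280.00, centroid at (80.00, 150.00).
ΣA = 7940.00 mm²
ΣAX̄ = (5120.00)(80.00) + (1540.00)(80.00) + (1280.00)(80.00) = 635200.00 mm³
ΣAȲ = (5120.00)(16.00) + (1540.00)(87.00) + (1280.00)(150.00) = 407900.00 mm³
X̄ = 635200.00 / 7940.00 = 80.00 mm
Ȳ = 407900.00 / 7940.00 = 51.37 mm

X̄ = 80.00 mm, Ȳ = 51.37 mm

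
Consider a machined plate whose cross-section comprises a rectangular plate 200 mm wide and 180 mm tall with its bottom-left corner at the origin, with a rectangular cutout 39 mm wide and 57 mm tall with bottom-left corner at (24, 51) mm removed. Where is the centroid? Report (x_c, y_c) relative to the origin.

Part | A | x̄ᵢ | ȳᵢ | A·x̄ᵢ | A·ȳᵢ
plate | 36000.00 | 100.00 | 90.00 | 3600000.00 | 3240000.00
hole | -2223.00 | 43.50 | 79.50 | -96700.50 | -176728.50
Σ | 33777.00 |  |  | 3503299.50 | 3063271.50
x_c = 3503299.50 / 33777.00 = 103.72 mm
y_c = 3063271.50 / 33777.00 = 90.69 mm

x_c = 103.72 mm, y_c = 90.69 mm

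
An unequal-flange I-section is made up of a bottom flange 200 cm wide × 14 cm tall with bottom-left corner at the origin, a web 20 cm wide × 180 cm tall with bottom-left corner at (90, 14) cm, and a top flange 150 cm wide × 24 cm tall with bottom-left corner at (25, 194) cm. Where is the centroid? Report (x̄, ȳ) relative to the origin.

x̄ = 100.00 cm, ȳ = 113.56 cm

bottom flange: A = 200 × 14 = 2800.00, centroid at (100.00, 7.00).
web: A = 20 × 180 = 3600.00, centroid at (100.00, 104.00).
top flange: A = 150 × 24 = 3600.00, centroid at (100.00, 206.00).
ΣA = 10000.00 cm²
ΣAx̄ = (2800.00)(100.00) + (3600.00)(100.00) + (3600.00)(100.00) = 1000000.00 cm³
ΣAȳ = (2800.00)(7.00) + (3600.00)(104.00) + (3600.00)(206.00) = 1135600.00 cm³
x̄ = 1000000.00 / 10000.00 = 100.00 cm
ȳ = 1135600.00 / 10000.00 = 113.56 cm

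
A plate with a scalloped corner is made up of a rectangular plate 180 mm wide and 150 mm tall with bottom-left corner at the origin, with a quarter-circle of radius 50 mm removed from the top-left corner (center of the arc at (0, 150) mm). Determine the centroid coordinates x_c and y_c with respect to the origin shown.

x_c = 95.39 mm, y_c = 70.78 mm

plate: A = 180 × 150 = 27000.00, centroid at (90.00, 75.00).
removed quarter-circle: A = −¼π·50² = -1963.50, centroid at (21.22, 128.78).
ΣA = 25036.50 mm², ΣAx_c = 2388333.33 mm³, ΣAy_c = 1772142.36 mm³.
x_c = 2388333.33/25036.50 = 95.39 mm; y_c = 1772142.36/25036.50 = 70.78 mm.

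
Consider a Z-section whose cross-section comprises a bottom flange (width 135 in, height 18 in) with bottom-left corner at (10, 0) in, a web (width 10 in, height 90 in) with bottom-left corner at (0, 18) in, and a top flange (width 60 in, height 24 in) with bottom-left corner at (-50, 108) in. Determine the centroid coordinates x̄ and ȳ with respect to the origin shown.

Part | A | x̄ᵢ | ȳᵢ | A·x̄ᵢ | A·ȳᵢ
bottom flange | 2430.00 | 77.50 | 9.00 | 188325.00 | 21870.00
web | 900.00 | 5.00 | 63.00 | 4500.00 | 56700.00
top flange | 1440.00 | -20.00 | 120.00 | -28800.00 | 172800.00
Σ | 4770.00 |  |  | 164025.00 | 251370.00
x̄ = 164025.00 / 4770.00 = 34.39 in
ȳ = 251370.00 / 4770.00 = 52.70 in

x̄ = 34.39 in, ȳ = 52.70 in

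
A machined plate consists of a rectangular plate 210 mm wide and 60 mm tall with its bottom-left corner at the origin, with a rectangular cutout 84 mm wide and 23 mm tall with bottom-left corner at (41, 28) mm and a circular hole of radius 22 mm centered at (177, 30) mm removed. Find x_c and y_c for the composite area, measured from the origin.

Part | A | x̄ᵢ | ȳᵢ | A·x̄ᵢ | A·ȳᵢ
plate | 12600.00 | 105.00 | 30.00 | 1323000.00 | 378000.00
hole 1 | -1932.00 | 83.00 | 39.50 | -160356.00 | -76314.00
hole 2 | -1520.53 | 177.00 | 30.00 | -269133.96 | -45615.93
Σ | 9147.47 |  |  | 893510.04 | 256070.07
x_c = 893510.04 / 9147.47 = 97.68 mm
y_c = 256070.07 / 9147.47 = 27.99 mm

x_c = 97.68 mm, y_c = 27.99 mm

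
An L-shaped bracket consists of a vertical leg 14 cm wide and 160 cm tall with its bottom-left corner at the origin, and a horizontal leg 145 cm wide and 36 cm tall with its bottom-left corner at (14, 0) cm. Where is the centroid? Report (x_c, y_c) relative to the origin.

x_c = 62.63 cm, y_c = 36.62 cm

vertical leg: A = 14 × 160 = 2240.00, centroid at (7.00, 80.00).
horizontal leg: A = 145 × 36 = 5220.00, centroid at (86.50, 18.00).
ΣA = 7460.00 cm²
ΣAx_c = (2240.00)(7.00) + (5220.00)(86.50) = 467210.00 cm³
ΣAy_c = (2240.00)(80.00) + (5220.00)(18.00) = 273160.00 cm³
x_c = 467210.00 / 7460.00 = 62.63 cm
y_c = 273160.00 / 7460.00 = 36.62 cm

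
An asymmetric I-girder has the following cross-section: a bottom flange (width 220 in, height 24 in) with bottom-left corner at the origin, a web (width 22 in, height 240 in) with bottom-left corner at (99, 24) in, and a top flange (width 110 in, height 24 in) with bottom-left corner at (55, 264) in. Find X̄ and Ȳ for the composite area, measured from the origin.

X̄ = 110.00 in, Ȳ = 117.60 in

Part | A | x̄ᵢ | ȳᵢ | A·x̄ᵢ | A·ȳᵢ
bottom flange | 5280.00 | 110.00 | 12.00 | 580800.00 | 63360.00
web | 5280.00 | 110.00 | 144.00 | 580800.00 | 760320.00
top flange | 2640.00 | 110.00 | 276.00 | 290400.00 | 728640.00
Σ | 13200.00 |  |  | 1452000.00 | 1552320.00
X̄ = 1452000.00 / 13200.00 = 110.00 in
Ȳ = 1552320.00 / 13200.00 = 117.60 in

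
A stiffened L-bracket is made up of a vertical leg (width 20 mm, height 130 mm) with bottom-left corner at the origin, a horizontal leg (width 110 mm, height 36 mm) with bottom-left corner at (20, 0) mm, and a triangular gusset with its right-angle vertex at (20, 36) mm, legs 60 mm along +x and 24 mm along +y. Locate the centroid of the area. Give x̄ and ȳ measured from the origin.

x̄ = 48.32 mm, ȳ = 37.36 mm

vertical leg: A = 20 × 130 = 2600.00, centroid at (10.00, 65.00).
horizontal leg: A = 110 × 36 = 3960.00, centroid at (75.00, 18.00).
gusset: A = ½·60·24 = 720.00, centroid at (40.00, 44.00).
ΣA = 7280.00 mm²
ΣAx̄ = (2600.00)(10.00) + (3960.00)(75.00) + (720.00)(40.00) = 351800.00 mm³
ΣAȳ = (2600.00)(65.00) + (3960.00)(18.00) + (720.00)(44.00) = 271960.00 mm³
x̄ = 351800.00 / 7280.00 = 48.32 mm
ȳ = 271960.00 / 7280.00 = 37.36 mm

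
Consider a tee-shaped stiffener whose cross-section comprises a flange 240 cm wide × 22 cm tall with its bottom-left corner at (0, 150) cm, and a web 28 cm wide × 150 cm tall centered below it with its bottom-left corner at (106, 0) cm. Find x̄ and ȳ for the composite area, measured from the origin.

Part | A | x̄ᵢ | ȳᵢ | A·x̄ᵢ | A·ȳᵢ
web | 4200.00 | 120.00 | 75.00 | 504000.00 | 315000.00
flange | 5280.00 | 120.00 | 161.00 | 633600.00 | 850080.00
Σ | 9480.00 |  |  | 1137600.00 | 1165080.00
x̄ = 1137600.00 / 9480.00 = 120.00 cm
ȳ = 1165080.00 / 9480.00 = 122.90 cm

x̄ = 120.00 cm, ȳ = 122.90 cm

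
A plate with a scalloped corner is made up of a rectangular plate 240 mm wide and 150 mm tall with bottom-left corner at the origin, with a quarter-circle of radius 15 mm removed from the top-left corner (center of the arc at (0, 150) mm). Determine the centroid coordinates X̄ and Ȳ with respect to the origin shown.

plate: A = 240 × 150 = 36000.00, centroid at (120.00, 75.00).
removed quarter-circle: A = −¼π·15² = -176.71, centroid at (6.37, 143.63).
ΣA = 35823.29 mm²
ΣAX̄ = (36000.00)(120.00) + (-176.71)(6.37) = 4318875.00 mm³
ΣAȲ = (36000.00)(75.00) + (-176.71)(143.63) = 2674617.81 mm³
X̄ = 4318875.00 / 35823.29 = 120.56 mm
Ȳ = 2674617.81 / 35823.29 = 74.66 mm

X̄ = 120.56 mm, Ȳ = 74.66 mm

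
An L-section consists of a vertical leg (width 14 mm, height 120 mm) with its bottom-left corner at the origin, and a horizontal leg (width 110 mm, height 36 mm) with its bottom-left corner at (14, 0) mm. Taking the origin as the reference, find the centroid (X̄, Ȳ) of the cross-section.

Part | A | x̄ᵢ | ȳᵢ | A·x̄ᵢ | A·ȳᵢ
vertical leg | 1680.00 | 7.00 | 60.00 | 11760.00 | 100800.00
horizontal leg | 3960.00 | 69.00 | 18.00 | 273240.00 | 71280.00
Σ | 5640.00 |  |  | 285000.00 | 172080.00
X̄ = 285000.00 / 5640.00 = 50.53 mm
Ȳ = 172080.00 / 5640.00 = 30.51 mm

X̄ = 50.53 mm, Ȳ = 30.51 mm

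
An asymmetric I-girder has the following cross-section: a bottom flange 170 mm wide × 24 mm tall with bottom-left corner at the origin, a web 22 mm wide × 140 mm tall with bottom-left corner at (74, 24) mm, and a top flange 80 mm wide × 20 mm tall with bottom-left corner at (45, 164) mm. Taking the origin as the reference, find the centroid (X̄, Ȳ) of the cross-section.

X̄ = 85.00 mm, Ȳ = 70.42 mm

bottom flange: A = 170 × 24 = 4080.00, centroid at (85.00, 12.00).
web: A = 22 × 140 = 3080.00, centroid at (85.00, 94.00).
top flange: A = 80 × 20 = 1600.00, centroid at (85.00, 174.00).
ΣA = 8760.00 mm²
ΣAX̄ = (4080.00)(85.00) + (3080.00)(85.00) + (1600.00)(85.00) = 744600.00 mm³
ΣAȲ = (4080.00)(12.00) + (3080.00)(94.00) + (1600.00)(174.00) = 616880.00 mm³
X̄ = 744600.00 / 8760.00 = 85.00 mm
Ȳ = 616880.00 / 8760.00 = 70.42 mm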